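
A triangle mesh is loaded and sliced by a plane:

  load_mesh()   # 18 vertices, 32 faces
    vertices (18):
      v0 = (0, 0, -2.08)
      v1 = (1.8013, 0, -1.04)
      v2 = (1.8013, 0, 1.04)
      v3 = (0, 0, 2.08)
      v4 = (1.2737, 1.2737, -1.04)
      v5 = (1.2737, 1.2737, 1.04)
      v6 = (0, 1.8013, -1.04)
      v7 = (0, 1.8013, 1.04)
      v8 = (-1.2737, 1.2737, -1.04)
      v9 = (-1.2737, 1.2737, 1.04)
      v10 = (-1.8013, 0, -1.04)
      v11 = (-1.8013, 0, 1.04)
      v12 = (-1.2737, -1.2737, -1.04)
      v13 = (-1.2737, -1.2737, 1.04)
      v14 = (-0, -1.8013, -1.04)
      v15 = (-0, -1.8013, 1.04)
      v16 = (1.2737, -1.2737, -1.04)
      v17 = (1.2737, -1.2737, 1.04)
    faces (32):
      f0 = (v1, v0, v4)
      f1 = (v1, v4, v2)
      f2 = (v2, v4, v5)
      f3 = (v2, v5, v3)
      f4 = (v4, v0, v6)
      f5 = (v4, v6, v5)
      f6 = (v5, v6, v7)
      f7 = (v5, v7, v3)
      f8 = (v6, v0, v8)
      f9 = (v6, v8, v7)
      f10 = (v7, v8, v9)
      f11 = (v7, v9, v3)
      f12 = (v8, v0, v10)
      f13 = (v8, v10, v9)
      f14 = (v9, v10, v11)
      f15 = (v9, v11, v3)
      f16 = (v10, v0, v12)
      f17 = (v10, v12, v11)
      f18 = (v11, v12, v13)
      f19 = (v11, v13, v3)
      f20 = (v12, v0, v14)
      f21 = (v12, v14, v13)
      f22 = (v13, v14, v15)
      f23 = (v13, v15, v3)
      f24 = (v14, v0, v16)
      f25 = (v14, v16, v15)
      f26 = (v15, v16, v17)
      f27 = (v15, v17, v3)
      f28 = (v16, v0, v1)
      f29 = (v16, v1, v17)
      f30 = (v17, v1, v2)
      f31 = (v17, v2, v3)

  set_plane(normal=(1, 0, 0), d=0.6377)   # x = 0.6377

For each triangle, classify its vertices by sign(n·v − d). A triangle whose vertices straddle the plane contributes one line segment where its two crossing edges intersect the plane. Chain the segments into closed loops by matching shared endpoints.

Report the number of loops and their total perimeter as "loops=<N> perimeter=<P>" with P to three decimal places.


Straddling triangles (12 of 32):
  (v1,v0,v4) [+-+] → (0.6377, 0, -1.71182)–(0.6377, 0.6377, -1.55931)  len=0.6557
  (v2,v5,v3) [++-] → (0.6377, 0.6377, 1.55931)–(0.6377, 0, 1.71182)  len=0.6557
  (v4,v0,v6) [+--] → (0.6377, 0.6377, -1.55931)–(0.6377, 1.53715, -1.04)  len=1.0386
  (v4,v6,v5) [+-+] → (0.6377, 1.53715, -1.04)–(0.6377, 1.53715, 0.00138808)  len=1.0414
  (v5,v6,v7) [+--] → (0.6377, 1.53715, 0.00138808)–(0.6377, 1.53715, 1.04)  len=1.0386
  (v5,v7,v3) [+--] → (0.6377, 1.53715, 1.04)–(0.6377, 0.6377, 1.55931)  len=1.0386
  (v14,v0,v16) [--+] → (0.6377, -0.6377, -1.55931)–(0.6377, -1.53715, -1.04)  len=1.0386
  (v14,v16,v15) [-+-] → (0.6377, -1.53715, -1.04)–(0.6377, -1.53715, -0.00138808)  len=1.0386
  (v15,v16,v17) [-++] → (0.6377, -1.53715, -0.00138808)–(0.6377, -1.53715, 1.04)  len=1.0414
  (v15,v17,v3) [-+-] → (0.6377, -1.53715, 1.04)–(0.6377, -0.6377, 1.55931)  len=1.0386
  (v16,v0,v1) [+-+] → (0.6377, -0.6377, -1.55931)–(0.6377, 0, -1.71182)  len=0.6557
  (v17,v2,v3) [++-] → (0.6377, 0, 1.71182)–(0.6377, -0.6377, 1.55931)  len=0.6557

Chained into 1 loop(s):
  loop 1: 12 segments, perimeter = 10.9371
Total perimeter = 10.937

loops=1 perimeter=10.937


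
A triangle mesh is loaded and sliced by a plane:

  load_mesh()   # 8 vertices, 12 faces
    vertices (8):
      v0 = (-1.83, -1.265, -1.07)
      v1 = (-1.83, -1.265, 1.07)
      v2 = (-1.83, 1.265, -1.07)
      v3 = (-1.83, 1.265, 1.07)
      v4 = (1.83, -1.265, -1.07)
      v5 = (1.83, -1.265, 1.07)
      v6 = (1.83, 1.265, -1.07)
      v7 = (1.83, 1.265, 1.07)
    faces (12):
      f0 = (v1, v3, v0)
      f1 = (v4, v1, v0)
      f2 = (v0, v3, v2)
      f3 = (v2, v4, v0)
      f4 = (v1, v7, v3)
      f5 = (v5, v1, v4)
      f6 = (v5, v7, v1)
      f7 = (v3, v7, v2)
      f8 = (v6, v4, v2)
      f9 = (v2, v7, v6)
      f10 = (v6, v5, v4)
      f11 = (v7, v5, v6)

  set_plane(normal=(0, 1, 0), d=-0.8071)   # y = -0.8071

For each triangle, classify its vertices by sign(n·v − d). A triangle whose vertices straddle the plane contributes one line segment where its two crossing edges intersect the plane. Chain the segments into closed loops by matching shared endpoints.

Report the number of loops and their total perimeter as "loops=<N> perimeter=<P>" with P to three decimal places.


Straddling triangles (8 of 12):
  (v1,v3,v0) [-+-] → (-1.83, -0.8071, 1.07)–(-1.83, -0.8071, -0.682685)  len=1.7527
  (v0,v3,v2) [-++] → (-1.83, -0.8071, -0.682685)–(-1.83, -0.8071, -1.07)  len=0.3873
  (v2,v4,v0) [+--] → (1.16758, -0.8071, -1.07)–(-1.83, -0.8071, -1.07)  len=2.9976
  (v1,v7,v3) [-++] → (-1.16758, -0.8071, 1.07)–(-1.83, -0.8071, 1.07)  len=0.6624
  (v5,v7,v1) [-+-] → (1.83, -0.8071, 1.07)–(-1.16758, -0.8071, 1.07)  len=2.9976
  (v6,v4,v2) [+-+] → (1.83, -0.8071, -1.07)–(1.16758, -0.8071, -1.07)  len=0.6624
  (v6,v5,v4) [+--] → (1.83, -0.8071, 0.682685)–(1.83, -0.8071, -1.07)  len=1.7527
  (v7,v5,v6) [+-+] → (1.83, -0.8071, 1.07)–(1.83, -0.8071, 0.682685)  len=0.3873

Chained into 1 loop(s):
  loop 1: 8 segments, perimeter = 11.6000
Total perimeter = 11.600

loops=1 perimeter=11.600


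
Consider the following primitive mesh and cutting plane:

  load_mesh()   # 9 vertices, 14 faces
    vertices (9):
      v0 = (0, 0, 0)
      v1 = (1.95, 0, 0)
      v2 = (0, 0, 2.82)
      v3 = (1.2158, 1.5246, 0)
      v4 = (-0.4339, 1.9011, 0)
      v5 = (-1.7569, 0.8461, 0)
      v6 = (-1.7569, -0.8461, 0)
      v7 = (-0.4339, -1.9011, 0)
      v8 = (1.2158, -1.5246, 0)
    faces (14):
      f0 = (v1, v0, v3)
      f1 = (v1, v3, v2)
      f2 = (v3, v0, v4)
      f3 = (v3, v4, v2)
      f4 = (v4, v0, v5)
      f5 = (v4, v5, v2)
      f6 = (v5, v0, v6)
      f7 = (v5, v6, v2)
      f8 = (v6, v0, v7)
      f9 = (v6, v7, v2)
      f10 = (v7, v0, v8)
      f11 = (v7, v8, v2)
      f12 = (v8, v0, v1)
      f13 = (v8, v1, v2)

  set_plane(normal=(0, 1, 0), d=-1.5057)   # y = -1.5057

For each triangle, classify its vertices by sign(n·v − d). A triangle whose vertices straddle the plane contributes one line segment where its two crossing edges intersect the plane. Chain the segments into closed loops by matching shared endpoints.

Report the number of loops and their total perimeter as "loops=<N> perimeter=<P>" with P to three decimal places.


Straddling triangles (6 of 14):
  (v6,v0,v7) [++-] → (-0.343655, -1.5057, 0)–(-0.929743, -1.5057, 0)  len=0.5861
  (v6,v7,v2) [+-+] → (-0.929743, -1.5057, 0)–(-0.343655, -1.5057, 0.586517)  len=0.8292
  (v7,v0,v8) [-+-] → (-0.343655, -1.5057, 0)–(1.20073, -1.5057, 0)  len=1.5444
  (v7,v8,v2) [--+] → (1.20073, -1.5057, 0.0349587)–(-0.343655, -1.5057, 0.586517)  len=1.6399
  (v8,v0,v1) [-++] → (1.20073, -1.5057, 0)–(1.2249, -1.5057, 0)  len=0.0242
  (v8,v1,v2) [-++] → (1.2249, -1.5057, 0)–(1.20073, -1.5057, 0.0349587)  len=0.0425

Chained into 1 loop(s):
  loop 1: 6 segments, perimeter = 4.6662
Total perimeter = 4.666

loops=1 perimeter=4.666


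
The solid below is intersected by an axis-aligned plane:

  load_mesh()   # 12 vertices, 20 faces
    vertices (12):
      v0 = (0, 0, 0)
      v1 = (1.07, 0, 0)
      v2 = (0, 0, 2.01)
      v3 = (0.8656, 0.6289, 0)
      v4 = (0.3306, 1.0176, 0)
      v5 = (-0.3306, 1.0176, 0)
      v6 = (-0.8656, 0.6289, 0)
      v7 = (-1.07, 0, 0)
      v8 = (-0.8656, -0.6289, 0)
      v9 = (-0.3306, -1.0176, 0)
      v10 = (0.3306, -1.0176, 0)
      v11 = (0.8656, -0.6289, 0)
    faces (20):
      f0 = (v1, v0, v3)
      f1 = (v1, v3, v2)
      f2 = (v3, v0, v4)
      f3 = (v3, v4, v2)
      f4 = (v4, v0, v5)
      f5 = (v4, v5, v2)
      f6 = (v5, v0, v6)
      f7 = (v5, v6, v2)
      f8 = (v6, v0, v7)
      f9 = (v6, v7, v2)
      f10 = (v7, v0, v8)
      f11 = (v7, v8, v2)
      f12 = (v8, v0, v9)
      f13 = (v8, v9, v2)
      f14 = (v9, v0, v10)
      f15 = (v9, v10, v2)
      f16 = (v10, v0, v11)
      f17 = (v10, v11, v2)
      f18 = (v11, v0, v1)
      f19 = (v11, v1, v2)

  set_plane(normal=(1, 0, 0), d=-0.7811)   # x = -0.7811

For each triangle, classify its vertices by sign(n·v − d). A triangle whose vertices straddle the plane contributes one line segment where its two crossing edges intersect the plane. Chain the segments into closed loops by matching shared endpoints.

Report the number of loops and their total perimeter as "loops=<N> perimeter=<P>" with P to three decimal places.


Straddling triangles (8 of 20):
  (v5,v0,v6) [++-] → (-0.7811, 0.567507, 0)–(-0.7811, 0.690293, 0)  len=0.1228
  (v5,v6,v2) [+-+] → (-0.7811, 0.690293, 0)–(-0.7811, 0.567507, 0.196216)  len=0.2315
  (v6,v0,v7) [-+-] → (-0.7811, 0.567507, 0)–(-0.7811, 0, 0)  len=0.5675
  (v6,v7,v2) [--+] → (-0.7811, 0, 0.5427)–(-0.7811, 0.567507, 0.196216)  len=0.6649
  (v7,v0,v8) [-+-] → (-0.7811, 0, 0)–(-0.7811, -0.567507, 0)  len=0.5675
  (v7,v8,v2) [--+] → (-0.7811, -0.567507, 0.196216)–(-0.7811, 0, 0.5427)  len=0.6649
  (v8,v0,v9) [-++] → (-0.7811, -0.567507, 0)–(-0.7811, -0.690293, 0)  len=0.1228
  (v8,v9,v2) [-++] → (-0.7811, -0.690293, 0)–(-0.7811, -0.567507, 0.196216)  len=0.2315

Chained into 1 loop(s):
  loop 1: 8 segments, perimeter = 3.1734
Total perimeter = 3.173

loops=1 perimeter=3.173


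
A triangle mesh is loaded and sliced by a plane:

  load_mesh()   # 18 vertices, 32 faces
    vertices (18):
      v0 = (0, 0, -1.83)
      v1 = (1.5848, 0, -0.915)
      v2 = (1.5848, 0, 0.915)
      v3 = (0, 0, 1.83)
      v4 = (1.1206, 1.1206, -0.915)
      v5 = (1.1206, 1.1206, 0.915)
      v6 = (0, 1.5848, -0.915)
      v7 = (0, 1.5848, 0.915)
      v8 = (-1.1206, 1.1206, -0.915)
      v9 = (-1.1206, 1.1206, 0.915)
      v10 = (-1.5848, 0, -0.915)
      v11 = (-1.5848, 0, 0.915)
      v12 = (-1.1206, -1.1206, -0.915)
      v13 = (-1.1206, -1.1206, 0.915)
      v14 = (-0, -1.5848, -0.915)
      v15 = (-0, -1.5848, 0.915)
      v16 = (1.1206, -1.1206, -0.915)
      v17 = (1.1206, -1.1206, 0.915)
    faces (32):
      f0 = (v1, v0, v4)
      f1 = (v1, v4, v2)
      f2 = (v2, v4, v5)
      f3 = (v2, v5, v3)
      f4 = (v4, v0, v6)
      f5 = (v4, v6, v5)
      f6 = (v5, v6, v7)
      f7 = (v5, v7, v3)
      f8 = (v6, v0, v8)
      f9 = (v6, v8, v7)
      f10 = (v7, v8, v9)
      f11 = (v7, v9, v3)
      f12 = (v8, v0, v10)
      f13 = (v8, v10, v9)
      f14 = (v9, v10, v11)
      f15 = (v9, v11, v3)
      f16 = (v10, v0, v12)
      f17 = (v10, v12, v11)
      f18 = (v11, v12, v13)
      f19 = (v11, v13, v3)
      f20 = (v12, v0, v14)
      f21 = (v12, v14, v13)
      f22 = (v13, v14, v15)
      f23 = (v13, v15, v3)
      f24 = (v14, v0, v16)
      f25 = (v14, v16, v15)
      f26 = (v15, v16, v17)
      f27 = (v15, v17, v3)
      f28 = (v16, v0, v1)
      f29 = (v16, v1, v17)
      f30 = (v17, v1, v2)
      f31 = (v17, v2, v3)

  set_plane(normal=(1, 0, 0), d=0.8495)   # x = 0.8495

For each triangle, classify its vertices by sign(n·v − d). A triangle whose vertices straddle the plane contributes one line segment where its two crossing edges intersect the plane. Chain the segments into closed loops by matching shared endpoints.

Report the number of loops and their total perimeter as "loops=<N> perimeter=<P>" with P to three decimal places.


Straddling triangles (12 of 32):
  (v1,v0,v4) [+-+] → (0.8495, 0, -1.33953)–(0.8495, 0.8495, -1.13636)  len=0.8735
  (v2,v5,v3) [++-] → (0.8495, 0.8495, 1.13636)–(0.8495, 0, 1.33953)  len=0.8735
  (v4,v0,v6) [+--] → (0.8495, 0.8495, -1.13636)–(0.8495, 1.2329, -0.915)  len=0.4427
  (v4,v6,v5) [+-+] → (0.8495, 1.2329, -0.915)–(0.8495, 1.2329, 0.472279)  len=1.3873
  (v5,v6,v7) [+--] → (0.8495, 1.2329, 0.472279)–(0.8495, 1.2329, 0.915)  len=0.4427
  (v5,v7,v3) [+--] → (0.8495, 1.2329, 0.915)–(0.8495, 0.8495, 1.13636)  len=0.4427
  (v14,v0,v16) [--+] → (0.8495, -0.8495, -1.13636)–(0.8495, -1.2329, -0.915)  len=0.4427
  (v14,v16,v15) [-+-] → (0.8495, -1.2329, -0.915)–(0.8495, -1.2329, -0.472279)  len=0.4427
  (v15,v16,v17) [-++] → (0.8495, -1.2329, -0.472279)–(0.8495, -1.2329, 0.915)  len=1.3873
  (v15,v17,v3) [-+-] → (0.8495, -1.2329, 0.915)–(0.8495, -0.8495, 1.13636)  len=0.4427
  (v16,v0,v1) [+-+] → (0.8495, -0.8495, -1.13636)–(0.8495, 0, -1.33953)  len=0.8735
  (v17,v2,v3) [++-] → (0.8495, 0, 1.33953)–(0.8495, -0.8495, 1.13636)  len=0.8735

Chained into 1 loop(s):
  loop 1: 12 segments, perimeter = 8.9247
Total perimeter = 8.925

loops=1 perimeter=8.925


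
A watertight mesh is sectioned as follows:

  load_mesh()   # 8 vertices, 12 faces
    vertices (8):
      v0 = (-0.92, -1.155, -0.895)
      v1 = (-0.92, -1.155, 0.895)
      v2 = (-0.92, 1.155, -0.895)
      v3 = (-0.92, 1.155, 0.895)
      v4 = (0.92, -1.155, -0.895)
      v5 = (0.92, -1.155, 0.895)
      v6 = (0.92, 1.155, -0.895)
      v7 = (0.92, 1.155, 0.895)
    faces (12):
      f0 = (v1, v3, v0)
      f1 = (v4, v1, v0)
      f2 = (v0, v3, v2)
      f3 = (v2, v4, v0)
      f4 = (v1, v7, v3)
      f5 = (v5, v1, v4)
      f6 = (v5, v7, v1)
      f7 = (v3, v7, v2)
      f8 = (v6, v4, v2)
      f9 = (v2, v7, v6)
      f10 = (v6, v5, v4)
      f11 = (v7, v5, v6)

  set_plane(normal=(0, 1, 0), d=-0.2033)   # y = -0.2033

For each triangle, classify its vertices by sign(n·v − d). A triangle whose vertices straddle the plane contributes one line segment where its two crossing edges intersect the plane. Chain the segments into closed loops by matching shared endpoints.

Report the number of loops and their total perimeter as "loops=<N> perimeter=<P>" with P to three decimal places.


Straddling triangles (8 of 12):
  (v1,v3,v0) [-+-] → (-0.92, -0.2033, 0.895)–(-0.92, -0.2033, -0.157535)  len=1.0525
  (v0,v3,v2) [-++] → (-0.92, -0.2033, -0.157535)–(-0.92, -0.2033, -0.895)  len=0.7375
  (v2,v4,v0) [+--] → (0.161936, -0.2033, -0.895)–(-0.92, -0.2033, -0.895)  len=1.0819
  (v1,v7,v3) [-++] → (-0.161936, -0.2033, 0.895)–(-0.92, -0.2033, 0.895)  len=0.7581
  (v5,v7,v1) [-+-] → (0.92, -0.2033, 0.895)–(-0.161936, -0.2033, 0.895)  len=1.0819
  (v6,v4,v2) [+-+] → (0.92, -0.2033, -0.895)–(0.161936, -0.2033, -0.895)  len=0.7581
  (v6,v5,v4) [+--] → (0.92, -0.2033, 0.157535)–(0.92, -0.2033, -0.895)  len=1.0525
  (v7,v5,v6) [+-+] → (0.92, -0.2033, 0.895)–(0.92, -0.2033, 0.157535)  len=0.7375

Chained into 1 loop(s):
  loop 1: 8 segments, perimeter = 7.2600
Total perimeter = 7.260

loops=1 perimeter=7.260


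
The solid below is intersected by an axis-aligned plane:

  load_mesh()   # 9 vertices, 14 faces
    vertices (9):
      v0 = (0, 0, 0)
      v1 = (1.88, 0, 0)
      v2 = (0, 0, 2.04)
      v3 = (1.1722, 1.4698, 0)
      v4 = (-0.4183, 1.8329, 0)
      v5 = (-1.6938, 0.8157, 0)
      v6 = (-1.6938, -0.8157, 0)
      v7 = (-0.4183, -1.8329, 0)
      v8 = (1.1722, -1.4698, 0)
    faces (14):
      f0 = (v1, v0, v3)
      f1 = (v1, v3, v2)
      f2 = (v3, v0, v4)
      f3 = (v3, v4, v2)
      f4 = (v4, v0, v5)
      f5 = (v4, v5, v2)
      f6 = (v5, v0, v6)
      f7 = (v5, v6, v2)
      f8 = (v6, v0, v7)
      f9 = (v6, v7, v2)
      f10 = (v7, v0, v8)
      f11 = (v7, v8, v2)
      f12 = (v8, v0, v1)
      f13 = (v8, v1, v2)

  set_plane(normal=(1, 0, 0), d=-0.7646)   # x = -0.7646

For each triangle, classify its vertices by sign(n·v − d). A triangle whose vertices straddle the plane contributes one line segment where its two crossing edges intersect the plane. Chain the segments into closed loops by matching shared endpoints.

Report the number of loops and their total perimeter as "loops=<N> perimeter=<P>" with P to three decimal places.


loops=1 perimeter=7.115

Straddling triangles (6 of 14):
  (v4,v0,v5) [++-] → (-0.7646, 0.368216, 0)–(-0.7646, 1.55673, 0)  len=1.1885
  (v4,v5,v2) [+-+] → (-0.7646, 1.55673, 0)–(-0.7646, 0.368216, 1.11912)  len=1.6325
  (v5,v0,v6) [-+-] → (-0.7646, 0.368216, 0)–(-0.7646, -0.368216, 0)  len=0.7364
  (v5,v6,v2) [--+] → (-0.7646, -0.368216, 1.11912)–(-0.7646, 0.368216, 1.11912)  len=0.7364
  (v6,v0,v7) [-++] → (-0.7646, -0.368216, 0)–(-0.7646, -1.55673, 0)  len=1.1885
  (v6,v7,v2) [-++] → (-0.7646, -1.55673, 0)–(-0.7646, -0.368216, 1.11912)  len=1.6325

Chained into 1 loop(s):
  loop 1: 6 segments, perimeter = 7.1149
Total perimeter = 7.115


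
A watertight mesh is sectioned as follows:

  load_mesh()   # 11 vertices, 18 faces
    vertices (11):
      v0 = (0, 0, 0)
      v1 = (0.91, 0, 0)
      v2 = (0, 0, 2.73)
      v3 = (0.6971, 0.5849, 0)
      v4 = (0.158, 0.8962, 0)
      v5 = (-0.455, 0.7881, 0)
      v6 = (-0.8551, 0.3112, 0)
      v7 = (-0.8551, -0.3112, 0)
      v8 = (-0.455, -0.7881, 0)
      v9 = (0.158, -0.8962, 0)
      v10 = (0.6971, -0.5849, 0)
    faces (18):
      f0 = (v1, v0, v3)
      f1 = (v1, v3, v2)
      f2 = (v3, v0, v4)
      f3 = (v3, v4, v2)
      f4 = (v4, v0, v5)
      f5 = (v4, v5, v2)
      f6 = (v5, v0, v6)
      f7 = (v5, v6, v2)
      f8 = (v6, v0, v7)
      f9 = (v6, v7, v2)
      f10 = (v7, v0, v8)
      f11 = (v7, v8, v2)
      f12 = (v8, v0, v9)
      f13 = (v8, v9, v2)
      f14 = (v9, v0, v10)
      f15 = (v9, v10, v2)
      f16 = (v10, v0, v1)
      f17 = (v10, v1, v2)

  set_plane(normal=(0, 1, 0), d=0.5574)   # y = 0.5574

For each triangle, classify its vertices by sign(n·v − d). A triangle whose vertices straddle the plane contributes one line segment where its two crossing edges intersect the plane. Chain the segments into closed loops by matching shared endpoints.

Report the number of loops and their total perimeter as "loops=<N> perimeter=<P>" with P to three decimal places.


Straddling triangles (8 of 18):
  (v1,v0,v3) [--+] → (0.664325, 0.5574, 0)–(0.70711, 0.5574, 0)  len=0.0428
  (v1,v3,v2) [-+-] → (0.70711, 0.5574, 0)–(0.664325, 0.5574, 0.128355)  len=0.1353
  (v3,v0,v4) [+-+] → (0.664325, 0.5574, 0)–(0.0982696, 0.5574, 0)  len=0.5661
  (v3,v4,v2) [++-] → (0.0982696, 0.5574, 1.03205)–(0.664325, 0.5574, 0.128355)  len=1.0663
  (v4,v0,v5) [+-+] → (0.0982696, 0.5574, 0)–(-0.321808, 0.5574, 0)  len=0.4201
  (v4,v5,v2) [++-] → (-0.321808, 0.5574, 0.799151)–(0.0982696, 0.5574, 1.03205)  len=0.4803
  (v5,v0,v6) [+--] → (-0.321808, 0.5574, 0)–(-0.648548, 0.5574, 0)  len=0.3267
  (v5,v6,v2) [+--] → (-0.648548, 0.5574, 0)–(-0.321808, 0.5574, 0.799151)  len=0.8634

Chained into 1 loop(s):
  loop 1: 8 segments, perimeter = 3.9010
Total perimeter = 3.901

loops=1 perimeter=3.901


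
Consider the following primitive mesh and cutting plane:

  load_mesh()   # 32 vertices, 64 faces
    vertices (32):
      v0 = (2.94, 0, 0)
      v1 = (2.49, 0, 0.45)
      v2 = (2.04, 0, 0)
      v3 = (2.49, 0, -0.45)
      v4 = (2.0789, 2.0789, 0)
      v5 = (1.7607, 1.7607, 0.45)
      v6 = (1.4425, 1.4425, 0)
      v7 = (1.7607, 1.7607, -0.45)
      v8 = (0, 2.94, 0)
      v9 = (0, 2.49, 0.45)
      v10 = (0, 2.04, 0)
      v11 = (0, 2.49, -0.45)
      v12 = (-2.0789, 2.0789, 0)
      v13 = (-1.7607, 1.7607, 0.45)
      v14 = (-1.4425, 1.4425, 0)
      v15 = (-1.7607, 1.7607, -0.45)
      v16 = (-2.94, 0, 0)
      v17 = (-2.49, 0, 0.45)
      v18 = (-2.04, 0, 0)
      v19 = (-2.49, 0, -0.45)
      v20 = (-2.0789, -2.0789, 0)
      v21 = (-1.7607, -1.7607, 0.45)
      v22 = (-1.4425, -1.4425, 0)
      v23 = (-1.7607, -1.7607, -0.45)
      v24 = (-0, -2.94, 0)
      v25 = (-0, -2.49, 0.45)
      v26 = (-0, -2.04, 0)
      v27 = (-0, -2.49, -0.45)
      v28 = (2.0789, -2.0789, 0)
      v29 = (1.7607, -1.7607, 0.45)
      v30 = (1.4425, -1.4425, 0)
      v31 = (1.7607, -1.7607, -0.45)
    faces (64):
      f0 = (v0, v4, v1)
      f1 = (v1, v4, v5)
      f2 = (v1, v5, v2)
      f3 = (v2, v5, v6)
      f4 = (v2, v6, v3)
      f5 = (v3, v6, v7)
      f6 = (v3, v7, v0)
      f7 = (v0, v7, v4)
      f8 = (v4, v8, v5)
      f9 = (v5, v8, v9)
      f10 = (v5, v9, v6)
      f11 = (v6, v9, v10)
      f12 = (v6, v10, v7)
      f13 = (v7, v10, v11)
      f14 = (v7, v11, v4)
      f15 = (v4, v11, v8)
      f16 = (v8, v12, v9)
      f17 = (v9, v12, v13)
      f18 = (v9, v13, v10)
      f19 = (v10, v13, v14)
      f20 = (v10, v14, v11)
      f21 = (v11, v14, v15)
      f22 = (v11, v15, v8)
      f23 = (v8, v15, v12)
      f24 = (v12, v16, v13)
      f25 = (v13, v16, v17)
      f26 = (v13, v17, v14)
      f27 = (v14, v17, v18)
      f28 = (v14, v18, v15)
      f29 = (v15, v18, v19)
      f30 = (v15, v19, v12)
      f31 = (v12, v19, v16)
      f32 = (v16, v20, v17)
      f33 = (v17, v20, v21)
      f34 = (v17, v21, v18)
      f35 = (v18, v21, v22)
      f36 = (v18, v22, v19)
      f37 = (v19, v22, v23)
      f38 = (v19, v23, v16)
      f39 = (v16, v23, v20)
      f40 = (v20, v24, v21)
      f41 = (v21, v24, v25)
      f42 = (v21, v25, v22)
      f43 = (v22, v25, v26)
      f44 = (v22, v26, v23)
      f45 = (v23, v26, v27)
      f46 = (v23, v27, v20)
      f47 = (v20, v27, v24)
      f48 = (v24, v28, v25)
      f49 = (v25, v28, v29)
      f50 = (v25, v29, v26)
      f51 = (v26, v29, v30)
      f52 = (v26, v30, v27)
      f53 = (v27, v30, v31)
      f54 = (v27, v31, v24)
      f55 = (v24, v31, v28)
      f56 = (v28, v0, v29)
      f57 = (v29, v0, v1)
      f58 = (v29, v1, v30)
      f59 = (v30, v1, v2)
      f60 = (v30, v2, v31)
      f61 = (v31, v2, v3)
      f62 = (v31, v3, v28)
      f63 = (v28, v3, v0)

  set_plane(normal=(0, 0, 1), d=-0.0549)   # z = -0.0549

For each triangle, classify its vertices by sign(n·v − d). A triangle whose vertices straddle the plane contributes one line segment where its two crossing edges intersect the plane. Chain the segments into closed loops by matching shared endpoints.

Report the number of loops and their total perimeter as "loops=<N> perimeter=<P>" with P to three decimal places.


Straddling triangles (32 of 64):
  (v2,v6,v3) [++-] → (1.57029, 1.26651, -0.0549)–(2.0949, 0, -0.0549)  len=1.3709
  (v3,v6,v7) [-+-] → (1.57029, 1.26651, -0.0549)–(1.48132, 1.48132, -0.0549)  len=0.2325
  (v3,v7,v0) [--+] → (2.79613, 0.214805, -0.0549)–(2.8851, 0, -0.0549)  len=0.2325
  (v0,v7,v4) [+-+] → (2.79613, 0.214805, -0.0549)–(2.04008, 2.04008, -0.0549)  len=1.9757
  (v6,v10,v7) [++-] → (0.214805, 2.00593, -0.0549)–(1.48132, 1.48132, -0.0549)  len=1.3709
  (v7,v10,v11) [-+-] → (0.214805, 2.00593, -0.0549)–(0, 2.0949, -0.0549)  len=0.2325
  (v7,v11,v4) [--+] → (1.82527, 2.12905, -0.0549)–(2.04008, 2.04008, -0.0549)  len=0.2325
  (v4,v11,v8) [+-+] → (1.82527, 2.12905, -0.0549)–(0, 2.8851, -0.0549)  len=1.9757
  (v10,v14,v11) [++-] → (-1.26651, 1.57029, -0.0549)–(0, 2.0949, -0.0549)  len=1.3709
  (v11,v14,v15) [-+-] → (-1.26651, 1.57029, -0.0549)–(-1.48132, 1.48132, -0.0549)  len=0.2325
  (v11,v15,v8) [--+] → (-0.214805, 2.79613, -0.0549)–(0, 2.8851, -0.0549)  len=0.2325
  (v8,v15,v12) [+-+] → (-0.214805, 2.79613, -0.0549)–(-2.04008, 2.04008, -0.0549)  len=1.9757
  (v14,v18,v15) [++-] → (-2.00593, 0.214805, -0.0549)–(-1.48132, 1.48132, -0.0549)  len=1.3709
  (v15,v18,v19) [-+-] → (-2.00593, 0.214805, -0.0549)–(-2.0949, 0, -0.0549)  len=0.2325
  (v15,v19,v12) [--+] → (-2.12905, 1.82527, -0.0549)–(-2.04008, 2.04008, -0.0549)  len=0.2325
  (v12,v19,v16) [+-+] → (-2.12905, 1.82527, -0.0549)–(-2.8851, 0, -0.0549)  len=1.9757
  (v18,v22,v19) [++-] → (-1.57029, -1.26651, -0.0549)–(-2.0949, 0, -0.0549)  len=1.3709
  (v19,v22,v23) [-+-] → (-1.57029, -1.26651, -0.0549)–(-1.48132, -1.48132, -0.0549)  len=0.2325
  (v19,v23,v16) [--+] → (-2.79613, -0.214805, -0.0549)–(-2.8851, 0, -0.0549)  len=0.2325
  (v16,v23,v20) [+-+] → (-2.79613, -0.214805, -0.0549)–(-2.04008, -2.04008, -0.0549)  len=1.9757
  (v22,v26,v23) [++-] → (-0.214805, -2.00593, -0.0549)–(-1.48132, -1.48132, -0.0549)  len=1.3709
  (v23,v26,v27) [-+-] → (-0.214805, -2.00593, -0.0549)–(0, -2.0949, -0.0549)  len=0.2325
  (v23,v27,v20) [--+] → (-1.82527, -2.12905, -0.0549)–(-2.04008, -2.04008, -0.0549)  len=0.2325
  (v20,v27,v24) [+-+] → (-1.82527, -2.12905, -0.0549)–(0, -2.8851, -0.0549)  len=1.9757
  (v26,v30,v27) [++-] → (1.26651, -1.57029, -0.0549)–(0, -2.0949, -0.0549)  len=1.3709
  (v27,v30,v31) [-+-] → (1.26651, -1.57029, -0.0549)–(1.48132, -1.48132, -0.0549)  len=0.2325
  (v27,v31,v24) [--+] → (0.214805, -2.79613, -0.0549)–(0, -2.8851, -0.0549)  len=0.2325
  (v24,v31,v28) [+-+] → (0.214805, -2.79613, -0.0549)–(2.04008, -2.04008, -0.0549)  len=1.9757
  (v30,v2,v31) [++-] → (2.00593, -0.214805, -0.0549)–(1.48132, -1.48132, -0.0549)  len=1.3709
  (v31,v2,v3) [-+-] → (2.00593, -0.214805, -0.0549)–(2.0949, 0, -0.0549)  len=0.2325
  (v31,v3,v28) [--+] → (2.12905, -1.82527, -0.0549)–(2.04008, -2.04008, -0.0549)  len=0.2325
  (v28,v3,v0) [+-+] → (2.12905, -1.82527, -0.0549)–(2.8851, 0, -0.0549)  len=1.9757

Chained into 2 loop(s):
  loop 1: 16 segments, perimeter = 12.8269
  loop 2: 16 segments, perimeter = 17.6653
Total perimeter = 30.492

loops=2 perimeter=30.492


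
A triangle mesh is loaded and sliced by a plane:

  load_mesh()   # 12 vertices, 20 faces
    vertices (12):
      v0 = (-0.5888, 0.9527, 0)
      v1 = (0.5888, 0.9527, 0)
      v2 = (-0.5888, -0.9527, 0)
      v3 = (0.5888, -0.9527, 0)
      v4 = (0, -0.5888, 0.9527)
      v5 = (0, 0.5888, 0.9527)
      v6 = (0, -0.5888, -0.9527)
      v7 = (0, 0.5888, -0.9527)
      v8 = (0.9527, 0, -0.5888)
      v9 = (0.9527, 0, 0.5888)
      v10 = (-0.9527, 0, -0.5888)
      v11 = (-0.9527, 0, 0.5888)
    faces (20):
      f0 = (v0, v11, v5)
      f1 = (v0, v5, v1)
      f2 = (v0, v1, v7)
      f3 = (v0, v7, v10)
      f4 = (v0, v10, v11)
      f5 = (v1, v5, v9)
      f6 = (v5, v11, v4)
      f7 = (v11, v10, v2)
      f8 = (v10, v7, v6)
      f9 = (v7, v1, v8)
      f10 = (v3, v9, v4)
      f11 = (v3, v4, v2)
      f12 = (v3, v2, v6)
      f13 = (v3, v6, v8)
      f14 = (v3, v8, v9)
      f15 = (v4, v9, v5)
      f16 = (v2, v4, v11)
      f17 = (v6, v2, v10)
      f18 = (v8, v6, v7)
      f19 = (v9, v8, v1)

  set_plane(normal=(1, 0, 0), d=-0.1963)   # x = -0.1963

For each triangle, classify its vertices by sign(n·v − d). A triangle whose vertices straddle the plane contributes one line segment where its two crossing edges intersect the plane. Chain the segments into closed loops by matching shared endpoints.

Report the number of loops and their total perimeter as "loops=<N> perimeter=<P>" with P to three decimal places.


Straddling triangles (10 of 20):
  (v0,v11,v5) [--+] → (-0.1963, 0.46748, 0.87772)–(-0.1963, 0.710121, 0.635079)  len=0.3431
  (v0,v5,v1) [-++] → (-0.1963, 0.710121, 0.635079)–(-0.1963, 0.9527, 0)  len=0.6798
  (v0,v1,v7) [-++] → (-0.1963, 0.9527, 0)–(-0.1963, 0.710121, -0.635079)  len=0.6798
  (v0,v7,v10) [-+-] → (-0.1963, 0.710121, -0.635079)–(-0.1963, 0.46748, -0.87772)  len=0.3431
  (v5,v11,v4) [+-+] → (-0.1963, 0.46748, 0.87772)–(-0.1963, -0.46748, 0.87772)  len=0.9350
  (v10,v7,v6) [-++] → (-0.1963, 0.46748, -0.87772)–(-0.1963, -0.46748, -0.87772)  len=0.9350
  (v3,v4,v2) [++-] → (-0.1963, -0.710121, 0.635079)–(-0.1963, -0.9527, 0)  len=0.6798
  (v3,v2,v6) [+-+] → (-0.1963, -0.9527, 0)–(-0.1963, -0.710121, -0.635079)  len=0.6798
  (v2,v4,v11) [-+-] → (-0.1963, -0.710121, 0.635079)–(-0.1963, -0.46748, 0.87772)  len=0.3431
  (v6,v2,v10) [+--] → (-0.1963, -0.710121, -0.635079)–(-0.1963, -0.46748, -0.87772)  len=0.3431

Chained into 1 loop(s):
  loop 1: 10 segments, perimeter = 5.9618
Total perimeter = 5.962

loops=1 perimeter=5.962


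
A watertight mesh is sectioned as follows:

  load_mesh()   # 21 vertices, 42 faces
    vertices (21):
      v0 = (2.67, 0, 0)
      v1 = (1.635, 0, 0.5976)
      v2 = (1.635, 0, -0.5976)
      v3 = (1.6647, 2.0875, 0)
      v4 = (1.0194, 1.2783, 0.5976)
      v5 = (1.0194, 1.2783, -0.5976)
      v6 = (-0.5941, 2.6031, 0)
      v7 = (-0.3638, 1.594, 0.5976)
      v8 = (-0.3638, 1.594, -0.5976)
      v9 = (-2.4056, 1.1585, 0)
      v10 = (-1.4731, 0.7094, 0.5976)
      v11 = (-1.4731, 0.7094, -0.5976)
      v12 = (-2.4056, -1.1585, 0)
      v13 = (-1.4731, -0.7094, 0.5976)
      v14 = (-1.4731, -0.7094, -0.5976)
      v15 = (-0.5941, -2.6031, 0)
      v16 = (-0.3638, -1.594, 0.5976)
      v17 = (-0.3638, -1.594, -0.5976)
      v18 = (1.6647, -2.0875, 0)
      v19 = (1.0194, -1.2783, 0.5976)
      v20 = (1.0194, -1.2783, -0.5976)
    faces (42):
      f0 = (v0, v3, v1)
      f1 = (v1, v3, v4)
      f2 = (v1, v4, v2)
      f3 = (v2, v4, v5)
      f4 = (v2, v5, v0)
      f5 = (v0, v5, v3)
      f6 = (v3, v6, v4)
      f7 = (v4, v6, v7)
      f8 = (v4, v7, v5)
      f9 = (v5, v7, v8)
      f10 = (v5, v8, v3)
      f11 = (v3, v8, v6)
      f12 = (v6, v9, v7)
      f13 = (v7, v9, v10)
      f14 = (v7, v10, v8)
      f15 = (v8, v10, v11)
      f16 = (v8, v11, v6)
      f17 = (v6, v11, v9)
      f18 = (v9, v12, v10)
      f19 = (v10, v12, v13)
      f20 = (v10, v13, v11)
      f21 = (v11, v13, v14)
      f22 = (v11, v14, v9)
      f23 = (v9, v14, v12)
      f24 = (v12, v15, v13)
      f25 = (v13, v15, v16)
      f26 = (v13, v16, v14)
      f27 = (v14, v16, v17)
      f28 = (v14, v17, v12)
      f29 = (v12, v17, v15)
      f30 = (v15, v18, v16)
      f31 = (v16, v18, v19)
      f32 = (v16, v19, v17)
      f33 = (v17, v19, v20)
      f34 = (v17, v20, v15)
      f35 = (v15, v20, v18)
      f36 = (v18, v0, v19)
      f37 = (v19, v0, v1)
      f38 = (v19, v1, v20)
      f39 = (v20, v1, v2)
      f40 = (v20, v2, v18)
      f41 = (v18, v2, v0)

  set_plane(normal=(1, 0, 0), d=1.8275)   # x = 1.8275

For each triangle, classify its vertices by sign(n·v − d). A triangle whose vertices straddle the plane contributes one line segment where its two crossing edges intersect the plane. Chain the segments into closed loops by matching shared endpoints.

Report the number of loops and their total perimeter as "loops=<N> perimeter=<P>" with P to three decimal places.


loops=1 perimeter=7.263

Straddling triangles (6 of 42):
  (v0,v3,v1) [+--] → (1.8275, 1.74945, 0)–(1.8275, 0, 0.486452)  len=1.8158
  (v2,v5,v0) [--+] → (1.8275, 0.65247, -0.305027)–(1.8275, 0, -0.486452)  len=0.6772
  (v0,v5,v3) [+--] → (1.8275, 0.65247, -0.305027)–(1.8275, 1.74945, 0)  len=1.1386
  (v18,v0,v19) [-+-] → (1.8275, -1.74945, 0)–(1.8275, -0.65247, 0.305027)  len=1.1386
  (v19,v0,v1) [-+-] → (1.8275, -0.65247, 0.305027)–(1.8275, 0, 0.486452)  len=0.6772
  (v18,v2,v0) [--+] → (1.8275, 0, -0.486452)–(1.8275, -1.74945, 0)  len=1.8158

Chained into 1 loop(s):
  loop 1: 6 segments, perimeter = 7.2633
Total perimeter = 7.263


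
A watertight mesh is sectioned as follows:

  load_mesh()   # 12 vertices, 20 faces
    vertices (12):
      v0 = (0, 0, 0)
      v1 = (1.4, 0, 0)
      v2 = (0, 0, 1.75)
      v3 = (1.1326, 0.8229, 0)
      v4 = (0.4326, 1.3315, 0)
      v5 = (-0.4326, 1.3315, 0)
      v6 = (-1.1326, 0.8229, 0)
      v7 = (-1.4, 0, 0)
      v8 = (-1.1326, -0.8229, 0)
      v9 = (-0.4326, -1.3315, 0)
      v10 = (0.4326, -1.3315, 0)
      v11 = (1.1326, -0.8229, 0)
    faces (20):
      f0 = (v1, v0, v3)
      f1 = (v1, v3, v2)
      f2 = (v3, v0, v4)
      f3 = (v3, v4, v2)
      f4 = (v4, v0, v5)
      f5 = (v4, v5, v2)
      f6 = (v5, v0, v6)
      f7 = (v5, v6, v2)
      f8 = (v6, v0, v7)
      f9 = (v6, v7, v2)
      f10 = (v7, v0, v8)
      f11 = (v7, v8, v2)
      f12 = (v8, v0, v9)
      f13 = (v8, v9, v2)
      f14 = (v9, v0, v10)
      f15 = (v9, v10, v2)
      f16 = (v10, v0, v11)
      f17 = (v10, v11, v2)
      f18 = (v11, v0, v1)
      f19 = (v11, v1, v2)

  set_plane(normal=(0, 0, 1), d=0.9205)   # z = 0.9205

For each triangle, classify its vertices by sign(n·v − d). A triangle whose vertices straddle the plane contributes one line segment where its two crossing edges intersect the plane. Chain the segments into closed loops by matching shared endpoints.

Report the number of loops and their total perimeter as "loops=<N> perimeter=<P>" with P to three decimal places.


loops=1 perimeter=4.101

Straddling triangles (10 of 20):
  (v1,v3,v2) [--+] → (0.536852, 0.390055, 0.9205)–(0.6636, 0, 0.9205)  len=0.4101
  (v3,v4,v2) [--+] → (0.205052, 0.631131, 0.9205)–(0.536852, 0.390055, 0.9205)  len=0.4101
  (v4,v5,v2) [--+] → (-0.205052, 0.631131, 0.9205)–(0.205052, 0.631131, 0.9205)  len=0.4101
  (v5,v6,v2) [--+] → (-0.536852, 0.390055, 0.9205)–(-0.205052, 0.631131, 0.9205)  len=0.4101
  (v6,v7,v2) [--+] → (-0.6636, 0, 0.9205)–(-0.536852, 0.390055, 0.9205)  len=0.4101
  (v7,v8,v2) [--+] → (-0.536852, -0.390055, 0.9205)–(-0.6636, 0, 0.9205)  len=0.4101
  (v8,v9,v2) [--+] → (-0.205052, -0.631131, 0.9205)–(-0.536852, -0.390055, 0.9205)  len=0.4101
  (v9,v10,v2) [--+] → (0.205052, -0.631131, 0.9205)–(-0.205052, -0.631131, 0.9205)  len=0.4101
  (v10,v11,v2) [--+] → (0.536852, -0.390055, 0.9205)–(0.205052, -0.631131, 0.9205)  len=0.4101
  (v11,v1,v2) [--+] → (0.6636, 0, 0.9205)–(0.536852, -0.390055, 0.9205)  len=0.4101

Chained into 1 loop(s):
  loop 1: 10 segments, perimeter = 4.1013
Total perimeter = 4.101


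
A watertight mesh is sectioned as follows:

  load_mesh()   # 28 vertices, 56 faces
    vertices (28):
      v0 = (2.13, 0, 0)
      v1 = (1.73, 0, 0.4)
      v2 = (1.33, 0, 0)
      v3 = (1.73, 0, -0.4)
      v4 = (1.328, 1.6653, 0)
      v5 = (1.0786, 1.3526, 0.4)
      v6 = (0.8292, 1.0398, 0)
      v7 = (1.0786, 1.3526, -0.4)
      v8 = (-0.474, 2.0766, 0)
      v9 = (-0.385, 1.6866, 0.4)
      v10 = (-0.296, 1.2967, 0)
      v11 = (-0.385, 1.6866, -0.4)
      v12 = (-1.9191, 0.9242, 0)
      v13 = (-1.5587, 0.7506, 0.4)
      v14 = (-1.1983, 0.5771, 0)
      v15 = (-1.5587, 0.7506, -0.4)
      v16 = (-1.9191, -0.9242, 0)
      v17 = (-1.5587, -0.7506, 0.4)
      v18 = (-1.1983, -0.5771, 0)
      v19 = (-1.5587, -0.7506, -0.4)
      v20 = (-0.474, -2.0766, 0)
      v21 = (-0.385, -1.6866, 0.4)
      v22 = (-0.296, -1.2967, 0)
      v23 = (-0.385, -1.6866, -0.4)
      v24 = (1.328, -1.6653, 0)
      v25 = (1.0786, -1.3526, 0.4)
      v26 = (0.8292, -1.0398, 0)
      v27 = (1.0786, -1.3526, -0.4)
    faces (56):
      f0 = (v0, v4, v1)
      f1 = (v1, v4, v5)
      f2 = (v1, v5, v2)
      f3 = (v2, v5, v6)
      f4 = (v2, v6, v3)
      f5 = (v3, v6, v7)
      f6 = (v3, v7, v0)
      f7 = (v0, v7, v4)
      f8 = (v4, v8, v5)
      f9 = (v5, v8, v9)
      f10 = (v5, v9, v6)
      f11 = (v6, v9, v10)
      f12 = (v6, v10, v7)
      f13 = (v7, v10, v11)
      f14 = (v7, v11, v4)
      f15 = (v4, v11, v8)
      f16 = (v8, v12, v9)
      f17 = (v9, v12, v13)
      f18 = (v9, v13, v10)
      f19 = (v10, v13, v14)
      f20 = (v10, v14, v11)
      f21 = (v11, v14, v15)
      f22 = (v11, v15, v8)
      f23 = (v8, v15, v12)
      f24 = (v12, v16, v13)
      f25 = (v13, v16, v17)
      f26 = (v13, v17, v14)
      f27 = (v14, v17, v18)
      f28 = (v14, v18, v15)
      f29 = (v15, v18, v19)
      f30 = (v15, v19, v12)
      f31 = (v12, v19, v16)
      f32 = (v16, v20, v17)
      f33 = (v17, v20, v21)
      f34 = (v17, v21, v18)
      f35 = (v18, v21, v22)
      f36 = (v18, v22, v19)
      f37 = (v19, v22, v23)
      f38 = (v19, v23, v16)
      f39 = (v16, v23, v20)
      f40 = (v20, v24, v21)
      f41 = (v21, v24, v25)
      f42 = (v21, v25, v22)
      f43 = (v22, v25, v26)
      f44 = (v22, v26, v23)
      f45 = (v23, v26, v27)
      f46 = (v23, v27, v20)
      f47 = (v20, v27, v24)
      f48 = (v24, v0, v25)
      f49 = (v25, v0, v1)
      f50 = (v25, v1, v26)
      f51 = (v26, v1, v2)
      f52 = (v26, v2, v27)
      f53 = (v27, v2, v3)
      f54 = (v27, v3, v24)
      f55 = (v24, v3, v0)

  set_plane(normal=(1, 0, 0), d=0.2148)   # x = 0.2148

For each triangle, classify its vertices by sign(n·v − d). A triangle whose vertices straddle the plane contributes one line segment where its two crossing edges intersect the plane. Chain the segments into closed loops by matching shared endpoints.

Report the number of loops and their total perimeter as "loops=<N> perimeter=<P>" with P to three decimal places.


loops=2 perimeter=4.357

Straddling triangles (16 of 56):
  (v4,v8,v5) [+-+] → (0.2148, 1.91938, 0)–(0.2148, 1.7554, 0.177457)  len=0.2416
  (v5,v8,v9) [+--] → (0.2148, 1.7554, 0.177457)–(0.2148, 1.54972, 0.4)  len=0.3030
  (v5,v9,v6) [+-+] → (0.2148, 1.54972, 0.4)–(0.2148, 1.36709, 0.202405)  len=0.2691
  (v6,v9,v10) [+--] → (0.2148, 1.36709, 0.202405)–(0.2148, 1.18008, 0)  len=0.2756
  (v6,v10,v7) [+-+] → (0.2148, 1.18008, 0)–(0.2148, 1.31747, -0.14864)  len=0.2024
  (v7,v10,v11) [+--] → (0.2148, 1.31747, -0.14864)–(0.2148, 1.54972, -0.4)  len=0.3422
  (v7,v11,v4) [+-+] → (0.2148, 1.54972, -0.4)–(0.2148, 1.67914, -0.259942)  len=0.1907
  (v4,v11,v8) [+--] → (0.2148, 1.67914, -0.259942)–(0.2148, 1.91938, 0)  len=0.3540
  (v20,v24,v21) [-+-] → (0.2148, -1.91938, 0)–(0.2148, -1.67914, 0.259942)  len=0.3540
  (v21,v24,v25) [-++] → (0.2148, -1.67914, 0.259942)–(0.2148, -1.54972, 0.4)  len=0.1907
  (v21,v25,v22) [-+-] → (0.2148, -1.54972, 0.4)–(0.2148, -1.31747, 0.14864)  len=0.3422
  (v22,v25,v26) [-++] → (0.2148, -1.31747, 0.14864)–(0.2148, -1.18008, 0)  len=0.2024
  (v22,v26,v23) [-+-] → (0.2148, -1.18008, 0)–(0.2148, -1.36709, -0.202405)  len=0.2756
  (v23,v26,v27) [-++] → (0.2148, -1.36709, -0.202405)–(0.2148, -1.54972, -0.4)  len=0.2691
  (v23,v27,v20) [-+-] → (0.2148, -1.54972, -0.4)–(0.2148, -1.7554, -0.177457)  len=0.3030
  (v20,v27,v24) [-++] → (0.2148, -1.7554, -0.177457)–(0.2148, -1.91938, 0)  len=0.2416

Chained into 2 loop(s):
  loop 1: 8 segments, perimeter = 2.1786
  loop 2: 8 segments, perimeter = 2.1786
Total perimeter = 4.357


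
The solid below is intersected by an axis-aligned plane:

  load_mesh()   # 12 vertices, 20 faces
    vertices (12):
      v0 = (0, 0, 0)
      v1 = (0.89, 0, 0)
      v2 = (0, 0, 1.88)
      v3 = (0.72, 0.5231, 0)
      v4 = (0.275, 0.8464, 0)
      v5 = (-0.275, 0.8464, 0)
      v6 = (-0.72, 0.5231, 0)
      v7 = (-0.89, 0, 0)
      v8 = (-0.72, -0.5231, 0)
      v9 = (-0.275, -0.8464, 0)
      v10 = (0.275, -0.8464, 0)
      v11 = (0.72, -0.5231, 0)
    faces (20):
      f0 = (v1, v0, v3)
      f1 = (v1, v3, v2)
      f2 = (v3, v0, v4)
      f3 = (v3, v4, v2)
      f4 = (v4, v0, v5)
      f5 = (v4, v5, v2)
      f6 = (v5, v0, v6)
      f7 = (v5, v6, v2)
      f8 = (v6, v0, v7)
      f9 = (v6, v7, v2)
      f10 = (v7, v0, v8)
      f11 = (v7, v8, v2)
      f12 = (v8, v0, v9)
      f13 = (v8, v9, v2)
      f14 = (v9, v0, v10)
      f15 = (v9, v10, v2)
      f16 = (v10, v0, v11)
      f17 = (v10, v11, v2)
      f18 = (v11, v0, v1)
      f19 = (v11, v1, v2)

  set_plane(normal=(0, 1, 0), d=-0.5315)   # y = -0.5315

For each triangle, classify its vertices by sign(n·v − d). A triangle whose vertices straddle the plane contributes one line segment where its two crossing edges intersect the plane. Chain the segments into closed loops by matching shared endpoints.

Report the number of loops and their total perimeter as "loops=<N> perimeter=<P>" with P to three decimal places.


loops=1 perimeter=3.524

Straddling triangles (6 of 20):
  (v8,v0,v9) [++-] → (-0.172687, -0.5315, 0)–(-0.708438, -0.5315, 0)  len=0.5358
  (v8,v9,v2) [+-+] → (-0.708438, -0.5315, 0)–(-0.172687, -0.5315, 0.699447)  len=0.8811
  (v9,v0,v10) [-+-] → (-0.172687, -0.5315, 0)–(0.172687, -0.5315, 0)  len=0.3454
  (v9,v10,v2) [--+] → (0.172687, -0.5315, 0.699447)–(-0.172687, -0.5315, 0.699447)  len=0.3454
  (v10,v0,v11) [-++] → (0.172687, -0.5315, 0)–(0.708438, -0.5315, 0)  len=0.5358
  (v10,v11,v2) [-++] → (0.708438, -0.5315, 0)–(0.172687, -0.5315, 0.699447)  len=0.8811

Chained into 1 loop(s):
  loop 1: 6 segments, perimeter = 3.5244
Total perimeter = 3.524


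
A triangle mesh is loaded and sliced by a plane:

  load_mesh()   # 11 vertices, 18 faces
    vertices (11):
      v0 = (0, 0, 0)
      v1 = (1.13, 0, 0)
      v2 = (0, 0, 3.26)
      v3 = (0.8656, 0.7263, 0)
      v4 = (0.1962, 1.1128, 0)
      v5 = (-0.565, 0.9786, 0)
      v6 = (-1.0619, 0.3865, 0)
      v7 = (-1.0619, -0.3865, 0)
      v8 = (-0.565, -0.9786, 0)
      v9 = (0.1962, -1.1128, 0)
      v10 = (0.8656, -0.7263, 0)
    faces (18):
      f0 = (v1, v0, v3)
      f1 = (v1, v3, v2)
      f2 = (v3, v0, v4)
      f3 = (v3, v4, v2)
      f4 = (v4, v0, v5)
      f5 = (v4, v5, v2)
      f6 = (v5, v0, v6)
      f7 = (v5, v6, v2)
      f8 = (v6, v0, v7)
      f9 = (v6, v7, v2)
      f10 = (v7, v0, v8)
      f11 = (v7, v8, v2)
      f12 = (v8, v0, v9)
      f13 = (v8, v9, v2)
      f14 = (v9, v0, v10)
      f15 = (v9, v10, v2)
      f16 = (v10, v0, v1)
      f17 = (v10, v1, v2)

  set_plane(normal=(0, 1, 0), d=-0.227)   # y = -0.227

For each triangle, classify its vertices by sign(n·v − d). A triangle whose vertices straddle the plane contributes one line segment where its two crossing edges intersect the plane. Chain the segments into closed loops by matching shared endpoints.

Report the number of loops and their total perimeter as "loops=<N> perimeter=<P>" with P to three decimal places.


loops=1 perimeter=7.771

Straddling triangles (10 of 18):
  (v6,v0,v7) [++-] → (-0.623677, -0.227, 0)–(-1.0619, -0.227, 0)  len=0.4382
  (v6,v7,v2) [+-+] → (-1.0619, -0.227, 0)–(-0.623677, -0.227, 1.34533)  len=1.4149
  (v7,v0,v8) [-+-] → (-0.623677, -0.227, 0)–(-0.13106, -0.227, 0)  len=0.4926
  (v7,v8,v2) [--+] → (-0.13106, -0.227, 2.5038)–(-0.623677, -0.227, 1.34533)  len=1.2589
  (v8,v0,v9) [-+-] → (-0.13106, -0.227, 0)–(0.0400228, -0.227, 0)  len=0.1711
  (v8,v9,v2) [--+] → (0.0400228, -0.227, 2.59499)–(-0.13106, -0.227, 2.5038)  len=0.1939
  (v9,v0,v10) [-+-] → (0.0400228, -0.227, 0)–(0.270537, -0.227, 0)  len=0.2305
  (v9,v10,v2) [--+] → (0.270537, -0.227, 2.24111)–(0.0400228, -0.227, 2.59499)  len=0.4223
  (v10,v0,v1) [-++] → (0.270537, -0.227, 0)–(1.04736, -0.227, 0)  len=0.7768
  (v10,v1,v2) [-++] → (1.04736, -0.227, 0)–(0.270537, -0.227, 2.24111)  len=2.3719

Chained into 1 loop(s):
  loop 1: 10 segments, perimeter = 7.7712
Total perimeter = 7.771
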